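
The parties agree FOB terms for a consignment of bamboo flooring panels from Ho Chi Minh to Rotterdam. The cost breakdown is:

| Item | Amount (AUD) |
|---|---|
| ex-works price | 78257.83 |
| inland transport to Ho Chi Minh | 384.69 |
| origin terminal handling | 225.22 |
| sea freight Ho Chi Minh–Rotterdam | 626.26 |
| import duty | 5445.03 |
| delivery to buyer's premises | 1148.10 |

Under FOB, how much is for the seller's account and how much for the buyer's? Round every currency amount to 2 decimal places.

Seller: AUD 78867.74; buyer: AUD 7219.39

FOB: the seller bears costs until goods are on board at the origin port; the buyer bears freight, insurance and all costs thereafter.
Seller's account: goods 78257.83 + inland to port 384.69 + origin terminal 225.22 = 78867.74
Buyer's account: freight 626.26 + duty 5445.03 + delivery 1148.10 = 7219.39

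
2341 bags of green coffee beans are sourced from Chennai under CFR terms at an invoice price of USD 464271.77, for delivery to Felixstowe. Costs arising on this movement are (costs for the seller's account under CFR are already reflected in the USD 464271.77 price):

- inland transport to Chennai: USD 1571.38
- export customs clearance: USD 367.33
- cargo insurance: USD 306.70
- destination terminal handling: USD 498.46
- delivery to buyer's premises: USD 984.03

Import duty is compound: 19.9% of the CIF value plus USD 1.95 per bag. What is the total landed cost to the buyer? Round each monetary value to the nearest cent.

Total landed cost: USD 563077.03

CFR: the seller pays costs through ocean freight to the destination port, but not insurance.
Already in the invoice (seller's account under CFR): inland to port, export clearance — exclude.
CIF value = CFR price + insurance = 464271.77 + 306.70 = 464578.47
Ad valorem component: 464578.47 × 19.9% = 92451.12
Specific component: 2341 × 1.95 = 4564.95
Import duty = 92451.12 + 4564.95 = 97016.07
Buyer bears: insurance 306.70 + destination terminal 498.46 + delivery 984.03 + duty 97016.07 = 98805.26
Landed cost = invoice 464271.77 + 98805.26 = 563077.03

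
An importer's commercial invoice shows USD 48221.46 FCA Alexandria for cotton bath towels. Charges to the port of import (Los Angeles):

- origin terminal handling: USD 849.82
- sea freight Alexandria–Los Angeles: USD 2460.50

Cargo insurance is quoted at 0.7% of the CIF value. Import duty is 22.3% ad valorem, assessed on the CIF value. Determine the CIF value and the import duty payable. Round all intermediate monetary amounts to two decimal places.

Let C be the CIF value. C = FCA price + pre-shipment costs + freight + 0.7% × C
C − 0.7% × C = 48221.46 + 849.82 + 2460.50
0.993 × C = 51531.78
C = 51531.78 / 0.993 = 51895.05
Insurance premium = 0.7% × 51895.05 = 363.27
Import duty = 51895.05 × 22.3% = 11572.60

CIF value: USD 51895.05; import duty: USD 11572.60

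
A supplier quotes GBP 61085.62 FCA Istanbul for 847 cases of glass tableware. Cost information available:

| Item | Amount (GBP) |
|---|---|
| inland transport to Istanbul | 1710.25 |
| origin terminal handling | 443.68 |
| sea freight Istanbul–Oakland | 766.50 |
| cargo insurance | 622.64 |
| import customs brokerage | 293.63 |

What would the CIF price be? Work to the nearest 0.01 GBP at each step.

Not relevant to the conversion: inland to port — on the seller under both FCA and CIF; already in the FCA price and stays in the CIF price. brokerage — on the buyer under both terms; not part of either seller's price.
From FCA to CIF, the seller additionally bears: origin terminal, freight, insurance.
CIF price = 61085.62 + 443.68 + 766.50 + 622.64 = 62918.44

CIF price: GBP 62918.44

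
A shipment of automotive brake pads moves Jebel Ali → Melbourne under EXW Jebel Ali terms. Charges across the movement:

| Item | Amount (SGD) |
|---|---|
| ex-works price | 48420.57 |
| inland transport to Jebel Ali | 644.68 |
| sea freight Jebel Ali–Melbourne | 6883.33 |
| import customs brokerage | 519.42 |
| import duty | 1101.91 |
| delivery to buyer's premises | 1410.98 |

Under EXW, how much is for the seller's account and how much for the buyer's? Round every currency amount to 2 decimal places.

Seller: SGD 48420.57; buyer: SGD 10560.32

EXW: the seller makes goods available at their premises; the buyer bears all onward costs.
Seller's account: goods 48420.57 = 48420.57
Buyer's account: inland to port 644.68 + freight 6883.33 + brokerage 519.42 + duty 1101.91 + delivery 1410.98 = 10560.32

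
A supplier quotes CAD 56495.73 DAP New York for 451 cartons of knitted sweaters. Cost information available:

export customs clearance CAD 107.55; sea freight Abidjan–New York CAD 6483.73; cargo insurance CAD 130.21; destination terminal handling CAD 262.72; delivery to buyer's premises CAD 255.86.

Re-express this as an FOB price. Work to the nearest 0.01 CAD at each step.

FOB price: CAD 49363.21

Not relevant to the conversion: export clearance — on the seller under both DAP and FOB; already in the DAP price and stays in the FOB price.
From DAP to FOB, the seller no longer bears: freight, insurance, destination terminal, delivery.
FOB price = 56495.73 − 6483.73 − 130.21 − 262.72 − 255.86 = 49363.21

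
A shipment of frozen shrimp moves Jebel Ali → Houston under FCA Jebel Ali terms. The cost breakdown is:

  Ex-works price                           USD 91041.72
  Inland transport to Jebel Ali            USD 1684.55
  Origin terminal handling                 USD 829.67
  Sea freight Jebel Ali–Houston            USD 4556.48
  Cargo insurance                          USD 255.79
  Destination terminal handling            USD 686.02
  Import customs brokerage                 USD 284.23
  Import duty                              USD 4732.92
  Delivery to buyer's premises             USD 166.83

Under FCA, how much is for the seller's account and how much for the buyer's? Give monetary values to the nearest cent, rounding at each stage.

FCA: the seller delivers export-cleared goods to the carrier; the buyer bears costs from that point.
Seller's account: goods 91041.72 + inland to port 1684.55 = 92726.27
Buyer's account: origin terminal 829.67 + freight 4556.48 + insurance 255.79 + destination terminal 686.02 + brokerage 284.23 + duty 4732.92 + delivery 166.83 = 11511.94

Seller: USD 92726.27; buyer: USD 11511.94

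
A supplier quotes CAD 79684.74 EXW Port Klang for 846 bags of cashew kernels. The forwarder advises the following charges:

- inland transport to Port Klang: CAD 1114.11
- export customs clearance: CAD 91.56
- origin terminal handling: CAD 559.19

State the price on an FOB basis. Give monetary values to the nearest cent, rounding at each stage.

From EXW to FOB, the seller additionally bears: inland to port, export clearance, origin terminal.
FOB price = 79684.74 + 1114.11 + 91.56 + 559.19 = 81449.60

FOB price: CAD 81449.60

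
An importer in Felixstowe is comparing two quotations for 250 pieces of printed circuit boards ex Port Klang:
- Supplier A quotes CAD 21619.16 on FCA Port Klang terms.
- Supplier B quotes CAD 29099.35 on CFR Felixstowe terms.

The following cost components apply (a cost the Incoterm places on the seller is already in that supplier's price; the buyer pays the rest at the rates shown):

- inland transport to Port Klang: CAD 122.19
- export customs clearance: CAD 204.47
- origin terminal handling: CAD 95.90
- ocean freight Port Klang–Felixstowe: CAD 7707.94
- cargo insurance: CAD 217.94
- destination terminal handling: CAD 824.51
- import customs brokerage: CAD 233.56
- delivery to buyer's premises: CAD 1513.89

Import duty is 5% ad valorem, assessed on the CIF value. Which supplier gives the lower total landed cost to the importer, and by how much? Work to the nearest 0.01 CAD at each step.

Supplier A (FCA):
CIF value = FCA price + origin terminal + freight + insurance = 21619.16 + 95.90 + 7707.94 + 217.94 = 29640.94
Import duty = 29640.94 × 5% = 1482.05
Buyer bears (A): 95.90 + 7707.94 + 217.94 + 824.51 + 233.56 + 1513.89 = 10593.74
Landed cost (A) = invoice 21619.16 + 10593.74 + duty 1482.05 = 33694.95
Supplier B (CFR):
CIF value = CFR price + insurance = 29099.35 + 217.94 = 29317.29
Import duty = 29317.29 × 5% = 1465.86
Buyer bears (B): 217.94 + 824.51 + 233.56 + 1513.89 = 2789.90
Landed cost (B) = invoice 29099.35 + 2789.90 + duty 1465.86 = 33355.11
Difference = |33694.95 − 33355.11| = 339.84

Supplier B is cheaper by CAD 339.84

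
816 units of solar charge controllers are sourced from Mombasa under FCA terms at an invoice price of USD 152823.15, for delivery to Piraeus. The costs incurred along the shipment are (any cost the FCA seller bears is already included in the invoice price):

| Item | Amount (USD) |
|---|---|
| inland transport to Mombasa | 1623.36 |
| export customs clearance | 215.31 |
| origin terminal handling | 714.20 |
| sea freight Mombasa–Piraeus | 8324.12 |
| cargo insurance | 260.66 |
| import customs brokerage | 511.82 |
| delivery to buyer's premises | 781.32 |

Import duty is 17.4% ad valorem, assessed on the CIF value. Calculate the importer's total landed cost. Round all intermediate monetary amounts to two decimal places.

Total landed cost: USD 191624.52

FCA: the seller delivers export-cleared goods to the carrier; the buyer bears costs from that point.
Already in the invoice (seller's account under FCA): inland to port, export clearance — exclude.
CIF value = FCA price + origin terminal + freight + insurance = 152823.15 + 714.20 + 8324.12 + 260.66 = 162122.13
Import duty = 162122.13 × 17.4% = 28209.25
Buyer bears: origin terminal 714.20 + freight 8324.12 + insurance 260.66 + brokerage 511.82 + delivery 781.32 + duty 28209.25 = 38801.37
Landed cost = invoice 152823.15 + 38801.37 = 191624.52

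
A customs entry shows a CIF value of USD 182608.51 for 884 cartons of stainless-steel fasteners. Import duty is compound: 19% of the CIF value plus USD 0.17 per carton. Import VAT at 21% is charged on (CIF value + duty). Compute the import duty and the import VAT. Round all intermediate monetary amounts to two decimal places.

Import duty: USD 34845.90; import VAT: USD 45665.43

Ad valorem component: 182608.51 × 19% = 34695.62
Specific component: 884 × 0.17 = 150.28
Import duty = 34695.62 + 150.28 = 34845.90
VAT base = CIF + duty = 182608.51 + 34845.90 = 217454.41
Import VAT = 217454.41 × 21% = 45665.43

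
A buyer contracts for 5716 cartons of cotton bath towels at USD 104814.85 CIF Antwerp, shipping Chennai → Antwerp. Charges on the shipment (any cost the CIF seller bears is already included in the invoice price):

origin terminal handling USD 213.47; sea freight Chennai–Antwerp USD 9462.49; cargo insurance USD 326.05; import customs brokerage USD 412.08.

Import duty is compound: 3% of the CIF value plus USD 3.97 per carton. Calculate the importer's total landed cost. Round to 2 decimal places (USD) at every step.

Total landed cost: USD 131063.90

CIF: the seller pays costs through ocean freight and marine insurance to the destination port.
Already in the invoice (seller's account under CIF): origin terminal, freight, insurance — exclude.
The CIF price already equals the CIF value: 104814.85
Ad valorem component: 104814.85 × 3% = 3144.45
Specific component: 5716 × 3.97 = 22692.52
Import duty = 3144.45 + 22692.52 = 25836.97
Buyer bears: brokerage 412.08 + duty 25836.97 = 26249.05
Landed cost = invoice 104814.85 + 26249.05 = 131063.90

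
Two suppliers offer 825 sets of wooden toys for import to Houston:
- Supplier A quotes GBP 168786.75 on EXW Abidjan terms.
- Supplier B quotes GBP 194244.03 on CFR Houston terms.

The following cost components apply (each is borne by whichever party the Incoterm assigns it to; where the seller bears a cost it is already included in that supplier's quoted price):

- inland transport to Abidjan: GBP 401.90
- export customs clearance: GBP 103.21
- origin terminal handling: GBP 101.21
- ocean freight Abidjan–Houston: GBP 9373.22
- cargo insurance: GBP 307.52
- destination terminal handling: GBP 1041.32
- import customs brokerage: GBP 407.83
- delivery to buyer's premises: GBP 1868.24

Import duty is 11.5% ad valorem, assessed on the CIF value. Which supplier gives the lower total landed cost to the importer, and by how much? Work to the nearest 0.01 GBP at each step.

Supplier A (EXW):
CIF value = EXW price + inland to port + export clearance + origin terminal + freight + insurance = 168786.75 + 401.90 + 103.21 + 101.21 + 9373.22 + 307.52 = 179073.81
Import duty = 179073.81 × 11.5% = 20593.49
Buyer bears (A): 401.90 + 103.21 + 101.21 + 9373.22 + 307.52 + 1041.32 + 407.83 + 1868.24 = 13604.45
Landed cost (A) = invoice 168786.75 + 13604.45 + duty 20593.49 = 202984.69
Supplier B (CFR):
CIF value = CFR price + insurance = 194244.03 + 307.52 = 194551.55
Import duty = 194551.55 × 11.5% = 22373.43
Buyer bears (B): 307.52 + 1041.32 + 407.83 + 1868.24 = 3624.91
Landed cost (B) = invoice 194244.03 + 3624.91 + duty 22373.43 = 220242.37
Difference = |202984.69 − 220242.37| = 17257.68

Supplier A is cheaper by GBP 17257.68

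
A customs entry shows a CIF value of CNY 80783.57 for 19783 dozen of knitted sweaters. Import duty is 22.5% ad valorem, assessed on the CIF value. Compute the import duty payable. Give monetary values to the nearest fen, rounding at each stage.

Import duty = 80783.57 × 22.5% = 18176.30

Import duty: CNY 18176.30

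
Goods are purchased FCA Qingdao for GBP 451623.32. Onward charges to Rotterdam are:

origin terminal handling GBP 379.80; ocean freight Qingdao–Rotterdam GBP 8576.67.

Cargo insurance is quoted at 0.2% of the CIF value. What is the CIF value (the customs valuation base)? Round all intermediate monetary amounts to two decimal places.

CIF value: GBP 461502.80

Let C be the CIF value. C = FCA price + pre-shipment costs + freight + 0.2% × C
C − 0.2% × C = 451623.32 + 379.80 + 8576.67
0.998 × C = 460579.79
C = 460579.79 / 0.998 = 461502.80
Insurance premium = 0.2% × 461502.80 = 923.01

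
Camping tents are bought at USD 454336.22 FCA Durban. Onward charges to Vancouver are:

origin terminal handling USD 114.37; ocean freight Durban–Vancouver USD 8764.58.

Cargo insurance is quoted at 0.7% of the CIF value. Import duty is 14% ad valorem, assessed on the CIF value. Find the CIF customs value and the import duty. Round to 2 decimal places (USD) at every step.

Let C be the CIF value. C = FCA price + pre-shipment costs + freight + 0.7% × C
C − 0.7% × C = 454336.22 + 114.37 + 8764.58
0.993 × C = 463215.17
C = 463215.17 / 0.993 = 466480.53
Insurance premium = 0.7% × 466480.53 = 3265.36
Import duty = 466480.53 × 14% = 65307.27

CIF value: USD 466480.53; import duty: USD 65307.27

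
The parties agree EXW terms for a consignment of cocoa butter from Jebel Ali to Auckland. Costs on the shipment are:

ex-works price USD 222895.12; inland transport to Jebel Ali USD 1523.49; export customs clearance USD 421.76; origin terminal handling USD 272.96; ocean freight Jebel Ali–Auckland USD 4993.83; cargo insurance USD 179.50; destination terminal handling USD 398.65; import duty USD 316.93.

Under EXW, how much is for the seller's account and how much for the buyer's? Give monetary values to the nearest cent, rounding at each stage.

EXW: the seller makes goods available at their premises; the buyer bears all onward costs.
Seller's account: goods 222895.12 = 222895.12
Buyer's account: inland to port 1523.49 + export clearance 421.76 + origin terminal 272.96 + freight 4993.83 + insurance 179.50 + destination terminal 398.65 + duty 316.93 = 8107.12

Seller: USD 222895.12; buyer: USD 8107.12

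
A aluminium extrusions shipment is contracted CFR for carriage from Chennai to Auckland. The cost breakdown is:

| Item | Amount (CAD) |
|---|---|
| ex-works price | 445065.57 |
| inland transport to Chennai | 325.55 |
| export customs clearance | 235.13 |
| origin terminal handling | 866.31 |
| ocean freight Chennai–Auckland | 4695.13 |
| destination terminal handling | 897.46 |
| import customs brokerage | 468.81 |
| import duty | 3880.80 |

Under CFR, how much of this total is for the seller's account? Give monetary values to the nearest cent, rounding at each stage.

CFR: the seller pays costs through ocean freight to the destination port, but not insurance.
Seller's account: goods 445065.57 + inland to port 325.55 + export clearance 235.13 + origin terminal 866.31 + freight 4695.13 = 451187.69
Buyer's account: destination terminal 897.46 + brokerage 468.81 + duty 3880.80 = 5247.07

Seller's account: CAD 451187.69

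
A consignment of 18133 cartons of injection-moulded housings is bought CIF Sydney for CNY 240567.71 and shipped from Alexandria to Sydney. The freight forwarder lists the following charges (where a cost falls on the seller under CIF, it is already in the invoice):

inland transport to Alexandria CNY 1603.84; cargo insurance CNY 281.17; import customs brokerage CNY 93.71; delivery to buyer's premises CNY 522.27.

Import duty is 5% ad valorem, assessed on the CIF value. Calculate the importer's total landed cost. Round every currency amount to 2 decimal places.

CIF: the seller pays costs through ocean freight and marine insurance to the destination port.
Already in the invoice (seller's account under CIF): inland to port, insurance — exclude.
The CIF price already equals the CIF value: 240567.71
Import duty = 240567.71 × 5% = 12028.39
Buyer bears: brokerage 93.71 + delivery 522.27 + duty 12028.39 = 12644.37
Landed cost = invoice 240567.71 + 12644.37 = 253212.08

Total landed cost: CNY 253212.08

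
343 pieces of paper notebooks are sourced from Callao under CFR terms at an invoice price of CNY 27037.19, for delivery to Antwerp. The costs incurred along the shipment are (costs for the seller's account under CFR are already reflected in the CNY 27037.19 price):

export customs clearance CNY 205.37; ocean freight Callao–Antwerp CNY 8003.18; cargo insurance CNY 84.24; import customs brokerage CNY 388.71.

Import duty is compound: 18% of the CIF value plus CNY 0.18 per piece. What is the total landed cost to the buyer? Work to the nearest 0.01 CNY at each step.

Total landed cost: CNY 32453.74

CFR: the seller pays costs through ocean freight to the destination port, but not insurance.
Already in the invoice (seller's account under CFR): export clearance, freight — exclude.
CIF value = CFR price + insurance = 27037.19 + 84.24 = 27121.43
Ad valorem component: 27121.43 × 18% = 4881.86
Specific component: 343 × 0.18 = 61.74
Import duty = 4881.86 + 61.74 = 4943.60
Buyer bears: insurance 84.24 + brokerage 388.71 + duty 4943.60 = 5416.55
Landed cost = invoice 27037.19 + 5416.55 = 32453.74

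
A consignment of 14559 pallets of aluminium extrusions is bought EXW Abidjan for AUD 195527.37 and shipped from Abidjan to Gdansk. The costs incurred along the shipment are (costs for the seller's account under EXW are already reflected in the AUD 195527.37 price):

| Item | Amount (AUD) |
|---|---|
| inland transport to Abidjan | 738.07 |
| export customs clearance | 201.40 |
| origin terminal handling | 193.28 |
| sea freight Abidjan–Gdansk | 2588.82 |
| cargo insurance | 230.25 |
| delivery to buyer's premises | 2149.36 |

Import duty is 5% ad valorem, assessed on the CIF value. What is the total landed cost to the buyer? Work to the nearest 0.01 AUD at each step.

EXW: the seller makes goods available at their premises; the buyer bears all onward costs.
CIF value = EXW price + inland to port + export clearance + origin terminal + freight + insurance = 195527.37 + 738.07 + 201.40 + 193.28 + 2588.82 + 230.25 = 199479.19
Import duty = 199479.19 × 5% = 9973.96
Buyer bears: inland to port 738.07 + export clearance 201.40 + origin terminal 193.28 + freight 2588.82 + insurance 230.25 + delivery 2149.36 + duty 9973.96 = 16075.14
Landed cost = invoice 195527.37 + 16075.14 = 211602.51

Total landed cost: AUD 211602.51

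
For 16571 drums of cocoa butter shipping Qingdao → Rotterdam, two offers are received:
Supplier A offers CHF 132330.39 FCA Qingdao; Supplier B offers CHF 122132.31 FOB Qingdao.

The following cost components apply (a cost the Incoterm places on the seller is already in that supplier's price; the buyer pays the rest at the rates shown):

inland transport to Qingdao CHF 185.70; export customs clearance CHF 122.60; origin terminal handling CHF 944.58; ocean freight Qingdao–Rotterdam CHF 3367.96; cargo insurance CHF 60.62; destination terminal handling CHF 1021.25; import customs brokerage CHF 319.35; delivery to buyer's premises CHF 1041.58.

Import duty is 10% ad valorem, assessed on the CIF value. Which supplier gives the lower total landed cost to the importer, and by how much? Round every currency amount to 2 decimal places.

Supplier A (FCA):
CIF value = FCA price + origin terminal + freight + insurance = 132330.39 + 944.58 + 3367.96 + 60.62 = 136703.55
Import duty = 136703.55 × 10% = 13670.36
Buyer bears (A): 944.58 + 3367.96 + 60.62 + 1021.25 + 319.35 + 1041.58 = 6755.34
Landed cost (A) = invoice 132330.39 + 6755.34 + duty 13670.36 = 152756.09
Supplier B (FOB):
CIF value = FOB price + freight + insurance = 122132.31 + 3367.96 + 60.62 = 125560.89
Import duty = 125560.89 × 10% = 12556.09
Buyer bears (B): 3367.96 + 60.62 + 1021.25 + 319.35 + 1041.58 = 5810.76
Landed cost (B) = invoice 122132.31 + 5810.76 + duty 12556.09 = 140499.16
Difference = |152756.09 − 140499.16| = 12256.93

Supplier B is cheaper by CHF 12256.93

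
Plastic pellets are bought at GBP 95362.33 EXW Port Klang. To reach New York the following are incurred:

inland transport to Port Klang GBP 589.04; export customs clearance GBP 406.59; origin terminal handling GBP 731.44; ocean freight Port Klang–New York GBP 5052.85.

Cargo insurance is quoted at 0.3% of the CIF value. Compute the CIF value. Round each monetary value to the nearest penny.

CIF value: GBP 102449.60

Let C be the CIF value. C = EXW price + pre-shipment costs + freight + 0.3% × C
C − 0.3% × C = 95362.33 + 589.04 + 406.59 + 731.44 + 5052.85
0.997 × C = 102142.25
C = 102142.25 / 0.997 = 102449.60
Insurance premium = 0.3% × 102449.60 = 307.35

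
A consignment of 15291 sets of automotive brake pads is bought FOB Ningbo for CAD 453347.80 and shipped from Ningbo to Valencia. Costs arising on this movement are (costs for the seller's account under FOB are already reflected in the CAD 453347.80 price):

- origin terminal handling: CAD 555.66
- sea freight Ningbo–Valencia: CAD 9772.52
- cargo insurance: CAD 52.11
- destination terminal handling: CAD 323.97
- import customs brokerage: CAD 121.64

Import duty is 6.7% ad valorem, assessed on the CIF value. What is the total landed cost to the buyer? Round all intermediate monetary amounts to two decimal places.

Total landed cost: CAD 494650.59

FOB: the seller bears costs until goods are on board at the origin port; the buyer bears freight, insurance and all costs thereafter.
Already in the invoice (seller's account under FOB): origin terminal — exclude.
CIF value = FOB price + freight + insurance = 453347.80 + 9772.52 + 52.11 = 463172.43
Import duty = 463172.43 × 6.7% = 31032.55
Buyer bears: freight 9772.52 + insurance 52.11 + destination terminal 323.97 + brokerage 121.64 + duty 31032.55 = 41302.79
Landed cost = invoice 453347.80 + 41302.79 = 494650.59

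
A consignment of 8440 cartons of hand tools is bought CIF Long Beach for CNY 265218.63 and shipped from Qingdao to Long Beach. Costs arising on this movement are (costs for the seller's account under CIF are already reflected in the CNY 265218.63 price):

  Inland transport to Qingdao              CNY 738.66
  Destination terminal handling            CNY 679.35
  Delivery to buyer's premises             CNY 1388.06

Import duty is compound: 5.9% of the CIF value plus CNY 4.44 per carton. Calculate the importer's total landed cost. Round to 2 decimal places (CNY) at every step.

CIF: the seller pays costs through ocean freight and marine insurance to the destination port.
Already in the invoice (seller's account under CIF): inland to port — exclude.
The CIF price already equals the CIF value: 265218.63
Ad valorem component: 265218.63 × 5.9% = 15647.90
Specific component: 8440 × 4.44 = 37473.60
Import duty = 15647.90 + 37473.60 = 53121.50
Buyer bears: destination terminal 679.35 + delivery 1388.06 + duty 53121.50 = 55188.91
Landed cost = invoice 265218.63 + 55188.91 = 320407.54

Total landed cost: CNY 320407.54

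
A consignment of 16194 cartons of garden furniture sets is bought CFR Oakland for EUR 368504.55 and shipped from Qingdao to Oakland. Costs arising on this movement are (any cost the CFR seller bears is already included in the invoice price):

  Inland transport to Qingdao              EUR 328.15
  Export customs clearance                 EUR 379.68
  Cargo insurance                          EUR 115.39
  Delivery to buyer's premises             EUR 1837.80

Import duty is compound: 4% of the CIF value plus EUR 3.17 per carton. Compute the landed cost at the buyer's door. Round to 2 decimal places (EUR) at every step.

Total landed cost: EUR 436537.52

CFR: the seller pays costs through ocean freight to the destination port, but not insurance.
Already in the invoice (seller's account under CFR): inland to port, export clearance — exclude.
CIF value = CFR price + insurance = 368504.55 + 115.39 = 368619.94
Ad valorem component: 368619.94 × 4% = 14744.80
Specific component: 16194 × 3.17 = 51334.98
Import duty = 14744.80 + 51334.98 = 66079.78
Buyer bears: insurance 115.39 + delivery 1837.80 + duty 66079.78 = 68032.97
Landed cost = invoice 368504.55 + 68032.97 = 436537.52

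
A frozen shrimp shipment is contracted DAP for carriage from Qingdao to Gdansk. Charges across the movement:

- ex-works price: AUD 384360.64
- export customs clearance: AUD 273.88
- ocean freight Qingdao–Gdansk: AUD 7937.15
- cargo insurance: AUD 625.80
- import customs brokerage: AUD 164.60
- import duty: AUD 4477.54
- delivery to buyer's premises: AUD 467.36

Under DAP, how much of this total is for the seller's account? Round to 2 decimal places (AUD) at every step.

DAP: the seller bears all costs to the named destination except import duty and clearance.
Seller's account: goods 384360.64 + export clearance 273.88 + freight 7937.15 + insurance 625.80 + delivery 467.36 = 393664.83
Buyer's account: brokerage 164.60 + duty 4477.54 = 4642.14

Seller's account: AUD 393664.83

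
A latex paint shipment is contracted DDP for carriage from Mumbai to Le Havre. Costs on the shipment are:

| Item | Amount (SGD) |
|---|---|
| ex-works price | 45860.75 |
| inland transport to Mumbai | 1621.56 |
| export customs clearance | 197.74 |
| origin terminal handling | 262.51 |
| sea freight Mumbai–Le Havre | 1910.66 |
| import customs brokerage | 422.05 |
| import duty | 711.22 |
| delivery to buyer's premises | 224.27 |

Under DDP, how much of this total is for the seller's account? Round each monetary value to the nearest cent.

Seller's account: SGD 51210.76

DDP: the seller bears all costs including import duty.
Seller's account: goods 45860.75 + inland to port 1621.56 + export clearance 197.74 + origin terminal 262.51 + freight 1910.66 + brokerage 422.05 + duty 711.22 + delivery 224.27 = 51210.76
Buyer's account: 0.00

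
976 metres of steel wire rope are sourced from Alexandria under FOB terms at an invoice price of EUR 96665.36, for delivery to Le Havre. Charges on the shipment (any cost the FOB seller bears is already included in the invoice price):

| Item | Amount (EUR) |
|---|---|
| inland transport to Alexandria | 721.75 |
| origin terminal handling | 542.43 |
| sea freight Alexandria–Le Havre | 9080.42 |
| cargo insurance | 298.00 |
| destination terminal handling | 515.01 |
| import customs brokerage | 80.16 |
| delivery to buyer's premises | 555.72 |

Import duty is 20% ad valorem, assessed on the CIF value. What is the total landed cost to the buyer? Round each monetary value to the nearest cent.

Total landed cost: EUR 128403.43

FOB: the seller bears costs until goods are on board at the origin port; the buyer bears freight, insurance and all costs thereafter.
Already in the invoice (seller's account under FOB): inland to port, origin terminal — exclude.
CIF value = FOB price + freight + insurance = 96665.36 + 9080.42 + 298.00 = 106043.78
Import duty = 106043.78 × 20% = 21208.76
Buyer bears: freight 9080.42 + insurance 298.00 + destination terminal 515.01 + brokerage 80.16 + delivery 555.72 + duty 21208.76 = 31738.07
Landed cost = invoice 96665.36 + 31738.07 = 128403.43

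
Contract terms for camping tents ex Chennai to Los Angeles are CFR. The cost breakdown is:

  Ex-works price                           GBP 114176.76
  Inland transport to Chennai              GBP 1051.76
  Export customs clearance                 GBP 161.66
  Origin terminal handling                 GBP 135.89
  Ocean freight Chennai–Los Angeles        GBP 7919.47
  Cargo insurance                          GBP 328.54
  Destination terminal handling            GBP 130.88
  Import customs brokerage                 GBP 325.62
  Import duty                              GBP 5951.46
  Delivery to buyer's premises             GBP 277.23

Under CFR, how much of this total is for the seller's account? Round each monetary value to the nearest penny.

Seller's account: GBP 123445.54

CFR: the seller pays costs through ocean freight to the destination port, but not insurance.
Seller's account: goods 114176.76 + inland to port 1051.76 + export clearance 161.66 + origin terminal 135.89 + freight 7919.47 = 123445.54
Buyer's account: insurance 328.54 + destination terminal 130.88 + brokerage 325.62 + duty 5951.46 + delivery 277.23 = 7013.73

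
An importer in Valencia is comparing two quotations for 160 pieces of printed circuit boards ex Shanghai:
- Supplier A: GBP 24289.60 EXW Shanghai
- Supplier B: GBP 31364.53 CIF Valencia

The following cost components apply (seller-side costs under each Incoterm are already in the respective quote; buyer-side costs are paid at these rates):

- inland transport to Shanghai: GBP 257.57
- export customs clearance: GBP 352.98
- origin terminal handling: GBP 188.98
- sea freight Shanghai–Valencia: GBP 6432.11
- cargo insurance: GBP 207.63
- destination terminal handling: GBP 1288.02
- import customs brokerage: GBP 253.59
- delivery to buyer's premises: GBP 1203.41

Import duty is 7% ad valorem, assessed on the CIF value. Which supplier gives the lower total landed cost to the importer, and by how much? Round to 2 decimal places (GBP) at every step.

Supplier A (EXW):
CIF value = EXW price + inland to port + export clearance + origin terminal + freight + insurance = 24289.60 + 257.57 + 352.98 + 188.98 + 6432.11 + 207.63 = 31728.87
Import duty = 31728.87 × 7% = 2221.02
Buyer bears (A): 257.57 + 352.98 + 188.98 + 6432.11 + 207.63 + 1288.02 + 253.59 + 1203.41 = 10184.29
Landed cost (A) = invoice 24289.60 + 10184.29 + duty 2221.02 = 36694.91
Supplier B (CIF):
The CIF price already equals the CIF value: 31364.53
Import duty = 31364.53 × 7% = 2195.52
Buyer bears (B): 1288.02 + 253.59 + 1203.41 = 2745.02
Landed cost (B) = invoice 31364.53 + 2745.02 + duty 2195.52 = 36305.07
Difference = |36694.91 − 36305.07| = 389.84

Supplier B is cheaper by GBP 389.84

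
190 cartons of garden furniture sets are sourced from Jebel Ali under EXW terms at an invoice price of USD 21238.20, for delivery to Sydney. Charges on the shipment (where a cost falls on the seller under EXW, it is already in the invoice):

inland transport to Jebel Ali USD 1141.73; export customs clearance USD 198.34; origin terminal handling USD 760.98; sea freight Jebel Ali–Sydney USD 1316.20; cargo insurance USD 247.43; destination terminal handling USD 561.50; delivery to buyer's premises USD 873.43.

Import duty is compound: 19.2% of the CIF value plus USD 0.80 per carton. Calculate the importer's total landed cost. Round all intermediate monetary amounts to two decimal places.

EXW: the seller makes goods available at their premises; the buyer bears all onward costs.
CIF value = EXW price + inland to port + export clearance + origin terminal + freight + insurance = 21238.20 + 1141.73 + 198.34 + 760.98 + 1316.20 + 247.43 = 24902.88
Ad valorem component: 24902.88 × 19.2% = 4781.35
Specific component: 190 × 0.80 = 152.00
Import duty = 4781.35 + 152.00 = 4933.35
Buyer bears: inland to port 1141.73 + export clearance 198.34 + origin terminal 760.98 + freight 1316.20 + insurance 247.43 + destination terminal 561.50 + delivery 873.43 + duty 4933.35 = 10032.96
Landed cost = invoice 21238.20 + 10032.96 = 31271.16

Total landed cost: USD 31271.16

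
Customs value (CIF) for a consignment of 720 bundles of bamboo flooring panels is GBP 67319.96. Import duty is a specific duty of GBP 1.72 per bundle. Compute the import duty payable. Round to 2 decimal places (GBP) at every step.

Import duty = 720 × 1.72 = 1238.40

Import duty: GBP 1238.40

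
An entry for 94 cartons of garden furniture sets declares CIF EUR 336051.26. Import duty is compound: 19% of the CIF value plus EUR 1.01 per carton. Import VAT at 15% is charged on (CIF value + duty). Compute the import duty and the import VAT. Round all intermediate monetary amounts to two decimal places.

Ad valorem component: 336051.26 × 19% = 63849.74
Specific component: 94 × 1.01 = 94.94
Import duty = 63849.74 + 94.94 = 63944.68
VAT base = CIF + duty = 336051.26 + 63944.68 = 399995.94
Import VAT = 399995.94 × 15% = 59999.39

Import duty: EUR 63944.68; import VAT: EUR 59999.39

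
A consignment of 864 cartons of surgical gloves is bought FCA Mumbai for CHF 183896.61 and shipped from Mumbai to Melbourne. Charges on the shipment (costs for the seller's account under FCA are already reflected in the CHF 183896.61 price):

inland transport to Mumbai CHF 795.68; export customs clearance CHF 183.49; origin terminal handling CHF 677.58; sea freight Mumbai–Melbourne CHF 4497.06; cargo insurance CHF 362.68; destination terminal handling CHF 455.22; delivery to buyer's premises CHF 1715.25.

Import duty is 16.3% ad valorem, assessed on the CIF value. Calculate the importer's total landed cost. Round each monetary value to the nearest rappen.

Total landed cost: CHF 222482.13

FCA: the seller delivers export-cleared goods to the carrier; the buyer bears costs from that point.
Already in the invoice (seller's account under FCA): inland to port, export clearance — exclude.
CIF value = FCA price + origin terminal + freight + insurance = 183896.61 + 677.58 + 4497.06 + 362.68 = 189433.93
Import duty = 189433.93 × 16.3% = 30877.73
Buyer bears: origin terminal 677.58 + freight 4497.06 + insurance 362.68 + destination terminal 455.22 + delivery 1715.25 + duty 30877.73 = 38585.52
Landed cost = invoice 183896.61 + 38585.52 = 222482.13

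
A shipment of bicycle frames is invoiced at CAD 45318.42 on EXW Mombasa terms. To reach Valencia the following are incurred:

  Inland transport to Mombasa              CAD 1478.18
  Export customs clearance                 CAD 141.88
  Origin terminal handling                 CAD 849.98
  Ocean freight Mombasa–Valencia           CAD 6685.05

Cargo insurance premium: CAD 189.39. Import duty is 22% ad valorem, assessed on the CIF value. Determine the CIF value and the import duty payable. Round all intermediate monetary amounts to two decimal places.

CIF = EXW price + pre-shipment costs + freight + insurance
CIF = 45318.42 + 1478.18 + 141.88 + 849.98 + 6685.05 + 189.39 = 54662.90
Import duty = 54662.90 × 22% = 12025.84

CIF value: CAD 54662.90; import duty: CAD 12025.84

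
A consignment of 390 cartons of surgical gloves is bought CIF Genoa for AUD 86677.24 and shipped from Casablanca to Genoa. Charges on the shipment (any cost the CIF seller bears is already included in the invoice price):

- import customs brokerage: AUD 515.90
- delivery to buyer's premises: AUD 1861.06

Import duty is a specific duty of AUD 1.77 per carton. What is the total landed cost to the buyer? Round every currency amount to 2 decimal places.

Total landed cost: AUD 89744.50

CIF: the seller pays costs through ocean freight and marine insurance to the destination port.
The CIF price already equals the CIF value: 86677.24
Import duty = 390 × 1.77 = 690.30
Buyer bears: brokerage 515.90 + delivery 1861.06 + duty 690.30 = 3067.26
Landed cost = invoice 86677.24 + 3067.26 = 89744.50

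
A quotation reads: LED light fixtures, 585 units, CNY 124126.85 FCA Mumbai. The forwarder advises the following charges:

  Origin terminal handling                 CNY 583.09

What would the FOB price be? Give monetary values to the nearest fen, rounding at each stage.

FOB price: CNY 124709.94

From FCA to FOB, the seller additionally bears: origin terminal.
FOB price = 124126.85 + 583.09 = 124709.94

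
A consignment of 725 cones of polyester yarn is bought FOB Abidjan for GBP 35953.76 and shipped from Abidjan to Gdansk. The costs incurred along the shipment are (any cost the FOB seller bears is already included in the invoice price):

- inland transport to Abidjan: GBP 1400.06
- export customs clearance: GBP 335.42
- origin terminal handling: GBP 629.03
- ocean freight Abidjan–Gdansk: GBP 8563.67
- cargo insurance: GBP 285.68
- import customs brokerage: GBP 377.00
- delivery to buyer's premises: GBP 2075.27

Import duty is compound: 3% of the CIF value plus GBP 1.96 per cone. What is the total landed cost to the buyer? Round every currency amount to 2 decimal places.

Total landed cost: GBP 50020.47

FOB: the seller bears costs until goods are on board at the origin port; the buyer bears freight, insurance and all costs thereafter.
Already in the invoice (seller's account under FOB): inland to port, export clearance, origin terminal — exclude.
CIF value = FOB price + freight + insurance = 35953.76 + 8563.67 + 285.68 = 44803.11
Ad valorem component: 44803.11 × 3% = 1344.09
Specific component: 725 × 1.96 = 1421.00
Import duty = 1344.09 + 1421.00 = 2765.09
Buyer bears: freight 8563.67 + insurance 285.68 + brokerage 377.00 + delivery 2075.27 + duty 2765.09 = 14066.71
Landed cost = invoice 35953.76 + 14066.71 = 50020.47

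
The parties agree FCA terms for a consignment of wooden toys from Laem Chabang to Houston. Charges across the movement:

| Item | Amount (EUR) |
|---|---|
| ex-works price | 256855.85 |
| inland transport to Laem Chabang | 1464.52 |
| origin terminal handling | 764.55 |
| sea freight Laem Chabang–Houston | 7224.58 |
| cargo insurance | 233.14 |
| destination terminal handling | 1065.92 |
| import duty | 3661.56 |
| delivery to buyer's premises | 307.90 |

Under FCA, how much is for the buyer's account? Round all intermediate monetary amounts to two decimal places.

Buyer's account: EUR 13257.65

FCA: the seller delivers export-cleared goods to the carrier; the buyer bears costs from that point.
Seller's account: goods 256855.85 + inland to port 1464.52 = 258320.37
Buyer's account: origin terminal 764.55 + freight 7224.58 + insurance 233.14 + destination terminal 1065.92 + duty 3661.56 + delivery 307.90 = 13257.65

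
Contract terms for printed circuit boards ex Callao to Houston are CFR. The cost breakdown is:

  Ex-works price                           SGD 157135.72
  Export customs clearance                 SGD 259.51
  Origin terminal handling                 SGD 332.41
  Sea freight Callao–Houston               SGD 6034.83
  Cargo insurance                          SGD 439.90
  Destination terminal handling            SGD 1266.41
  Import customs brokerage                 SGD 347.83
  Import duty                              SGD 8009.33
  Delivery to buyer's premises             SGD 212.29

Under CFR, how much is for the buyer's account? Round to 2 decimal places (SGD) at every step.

CFR: the seller pays costs through ocean freight to the destination port, but not insurance.
Seller's account: goods 157135.72 + export clearance 259.51 + origin terminal 332.41 + freight 6034.83 = 163762.47
Buyer's account: insurance 439.90 + destination terminal 1266.41 + brokerage 347.83 + duty 8009.33 + delivery 212.29 = 10275.76

Buyer's account: SGD 10275.76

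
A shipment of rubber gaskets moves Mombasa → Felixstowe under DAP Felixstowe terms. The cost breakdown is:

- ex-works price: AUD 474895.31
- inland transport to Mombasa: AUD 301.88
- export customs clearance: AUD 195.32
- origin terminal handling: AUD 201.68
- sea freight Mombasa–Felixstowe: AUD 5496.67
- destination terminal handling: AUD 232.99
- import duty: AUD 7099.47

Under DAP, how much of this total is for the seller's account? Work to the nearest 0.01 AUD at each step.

DAP: the seller bears all costs to the named destination except import duty and clearance.
Seller's account: goods 474895.31 + inland to port 301.88 + export clearance 195.32 + origin terminal 201.68 + freight 5496.67 + destination terminal 232.99 = 481323.85
Buyer's account: duty 7099.47 = 7099.47

Seller's account: AUD 481323.85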